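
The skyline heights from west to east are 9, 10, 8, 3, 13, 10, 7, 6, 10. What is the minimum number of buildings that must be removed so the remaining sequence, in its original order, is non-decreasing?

Fewest deletions = n − (longest non-decreasing subsequence).
Patience tails:
9 → extends → [9]
10 → extends → [9, 10]
8 → replaces 9 → [8, 10]
3 → replaces 8 → [3, 10]
13 → extends → [3, 10, 13]
10 → replaces 13 → [3, 10, 10]
7 → replaces 10 → [3, 7, 10]
6 → replaces 7 → [3, 6, 10]
10 → extends → [3, 6, 10, 10]
Longest non-decreasing subsequence has length 4, so deletions = 9 − 4 = 5.

5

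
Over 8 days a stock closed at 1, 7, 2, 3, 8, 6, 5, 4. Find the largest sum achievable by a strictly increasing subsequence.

Let S[i] be the best sum of a strictly increasing subsequence ending at i:
i:      1  2  3  4  5  6  7  8
a[i]:   1  7  2  3  8  6  5  4
S:      1  8  3  6 16 12 11 10
Maximum is 16 (e.g. 1 + 7 + 8).

16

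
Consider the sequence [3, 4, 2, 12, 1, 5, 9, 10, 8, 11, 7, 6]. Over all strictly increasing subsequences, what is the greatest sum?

Let S[i] be the best sum of a strictly increasing subsequence ending at i:
i:      1  2  3  4  5  6  7  8  9 10 11 12
a[i]:   3  4  2 12  1  5  9 10  8 11  7  6
S:      3  7  2 19  1 12 21 31 20 42 19 18
Maximum is 42 (e.g. 3 + 4 + 5 + 9 + 10 + 11).

42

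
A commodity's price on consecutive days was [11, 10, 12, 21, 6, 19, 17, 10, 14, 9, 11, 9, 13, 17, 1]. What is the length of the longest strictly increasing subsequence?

5

Let dp[i] be the length of the longest such subsequence ending at index i:
i:      1  2  3  4  5  6  7  8  9 10 11 12 13 14 15
a[i]:  11 10 12 21  6 19 17 10 14  9 11  9 13 17  1
dp:     1  1  2  3  1  3  3  2  3  2  3  2  4  5  1
Maximum dp value is 5.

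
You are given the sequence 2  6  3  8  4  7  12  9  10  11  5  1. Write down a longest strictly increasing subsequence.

Patience tails give the LIS length; then backtrack through the dp parents:
2 → extends → [2]
6 → extends → [2, 6]
3 → replaces 6 → [2, 3]
8 → extends → [2, 3, 8]
4 → replaces 8 → [2, 3, 4]
7 → extends → [2, 3, 4, 7]
12 → extends → [2, 3, 4, 7, 12]
9 → replaces 12 → [2, 3, 4, 7, 9]
10 → extends → [2, 3, 4, 7, 9, 10]
11 → extends → [2, 3, 4, 7, 9, 10, 11]
5 → replaces 7 → [2, 3, 4, 5, 9, 10, 11]
1 → replaces 2 → [1, 3, 4, 5, 9, 10, 11]
Length 7; one witness is 2, 3, 4, 7, 9, 10, 11.

2, 3, 4, 7, 9, 10, 11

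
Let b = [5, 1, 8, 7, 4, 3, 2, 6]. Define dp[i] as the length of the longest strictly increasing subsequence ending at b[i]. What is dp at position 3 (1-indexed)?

dp[i] = 1 + max{dp[j] : j<i, b[j]<b[i]} (or 1 if no such j):
i:     1 2 3 4 5 6 7 8
b[i]:  5 1 8 7 4 3 2 6
dp:    1 1 2 2 2 2 2 3
At index 3 the value is 2.

2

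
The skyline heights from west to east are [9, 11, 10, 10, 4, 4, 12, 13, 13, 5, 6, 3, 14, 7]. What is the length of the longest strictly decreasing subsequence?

4

Let dp[i] be the longest strictly decreasing subsequence ending at i:
i:      1  2  3  4  5  6  7  8  9 10 11 12 13 14
a[i]:   9 11 10 10  4  4 12 13 13  5  6  3 14  7
dp:     1  1  2  2  3  3  1  1  1  3  3  4  1  3
Maximum is 4.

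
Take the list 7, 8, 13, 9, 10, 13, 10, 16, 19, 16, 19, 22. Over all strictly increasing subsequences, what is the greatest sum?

104

Let S[i] be the best sum of a strictly increasing subsequence ending at i:
i:       1   2   3   4   5   6   7   8   9  10  11  12
a[i]:    7   8  13   9  10  13  10  16  19  16  19  22
S:       7  15  28  24  34  47  34  63  82  63  82 104
Maximum is 104 (e.g. 7 + 8 + 9 + 10 + 13 + 16 + 19 + 22).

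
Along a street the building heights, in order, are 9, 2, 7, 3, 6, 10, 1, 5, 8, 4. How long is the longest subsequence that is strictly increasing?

4

Let dp[i] be the length of the longest such subsequence ending at index i:
i:      1  2  3  4  5  6  7  8  9 10
a[i]:   9  2  7  3  6 10  1  5  8  4
dp:     1  1  2  2  3  4  1  3  4  3
Maximum dp value is 4.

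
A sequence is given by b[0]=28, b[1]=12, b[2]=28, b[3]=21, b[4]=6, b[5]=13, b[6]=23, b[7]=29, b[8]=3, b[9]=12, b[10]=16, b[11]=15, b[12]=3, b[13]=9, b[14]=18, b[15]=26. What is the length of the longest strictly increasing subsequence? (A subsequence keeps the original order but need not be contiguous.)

Let dp[i] be the length of the longest such subsequence ending at index i:
i:      0  1  2  3  4  5  6  7  8  9 10 11 12 13 14 15
b[i]:  28 12 28 21  6 13 23 29  3 12 16 15  3  9 18 26
dp:     1  1  2  2  1  2  3  4  1  2  3  3  1  2  4  5
Maximum dp value is 5.

5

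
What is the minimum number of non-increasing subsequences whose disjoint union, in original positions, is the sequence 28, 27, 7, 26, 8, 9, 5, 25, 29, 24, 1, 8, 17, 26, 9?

Place each on the leftmost legal pile:
28 → new pile 1 (tops now [28])
27 → pile 1 (tops now [27])
7 → pile 1 (tops now [7])
26 → new pile 2 (tops now [7, 26])
8 → pile 2 (tops now [7, 8])
9 → new pile 3 (tops now [7, 8, 9])
5 → pile 1 (tops now [5, 8, 9])
25 → new pile 4 (tops now [5, 8, 9, 25])
29 → new pile 5 (tops now [5, 8, 9, 25, 29])
24 → pile 4 (tops now [5, 8, 9, 24, 29])
1 → pile 1 (tops now [1, 8, 9, 24, 29])
8 → pile 2 (tops now [1, 8, 9, 24, 29])
17 → pile 4 (tops now [1, 8, 9, 17, 29])
26 → pile 5 (tops now [1, 8, 9, 17, 26])
9 → pile 3 (tops now [1, 8, 9, 17, 26])
Five piles.

5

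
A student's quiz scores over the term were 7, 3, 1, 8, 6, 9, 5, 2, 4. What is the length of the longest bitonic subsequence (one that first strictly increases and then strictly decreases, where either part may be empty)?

5

inc[i] = longest strictly increasing subsequence ending at i; dec[i] = longest strictly decreasing subsequence starting at i:
i:     1 2 3 4 5 6 7 8 9
a[i]:  7 3 1 8 6 9 5 2 4
inc:   1 1 1 2 2 3 2 2 3
dec:   4 2 1 4 3 3 2 1 1
Best peak at i=4 (value 8): inc=2, dec=4, length 2+4−1 = 5.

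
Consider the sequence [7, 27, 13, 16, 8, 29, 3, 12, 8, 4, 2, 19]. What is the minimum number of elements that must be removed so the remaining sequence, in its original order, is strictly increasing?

Fewest deletions = n − (longest strictly increasing subsequence).
i:      1  2  3  4  5  6  7  8  9 10 11 12
a[i]:   7 27 13 16  8 29  3 12  8  4  2 19
dp:     1  2  2  3  2  4  1  3  2  2  1  4
max dp = 4, so deletions = 12 − 4 = 8.

8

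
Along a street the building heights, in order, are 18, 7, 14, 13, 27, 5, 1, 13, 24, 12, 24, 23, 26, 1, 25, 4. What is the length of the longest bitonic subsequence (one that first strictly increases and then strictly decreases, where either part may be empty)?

inc[i] = longest strictly increasing subsequence ending at i; dec[i] = longest strictly decreasing subsequence starting at i:
i:      1  2  3  4  5  6  7  8  9 10 11 12 13 14 15 16
a[i]:  18  7 14 13 27  5  1 13 24 12 24 23 26  1 25  4
inc:    1  1  2  2  3  1  1  2  3  2  3  3  4  1  4  2
dec:    5  3  4  3  4  2  1  3  3  2  3  2  3  1  2  1
Best peak at i=5 (value 27): inc=3, dec=4, length 3+4−1 = 6.

6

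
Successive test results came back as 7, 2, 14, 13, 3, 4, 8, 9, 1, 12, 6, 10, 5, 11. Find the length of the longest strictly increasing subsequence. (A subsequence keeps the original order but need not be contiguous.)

Let dp[i] be the length of the longest such subsequence ending at index i:
i:      1  2  3  4  5  6  7  8  9 10 11 12 13 14
a[i]:   7  2 14 13  3  4  8  9  1 12  6 10  5 11
dp:     1  1  2  2  2  3  4  5  1  6  4  6  4  7
Maximum dp value is 7.

7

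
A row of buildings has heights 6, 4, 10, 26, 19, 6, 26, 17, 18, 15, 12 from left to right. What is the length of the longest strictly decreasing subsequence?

5

Negate each value so 'decreasing' becomes 'increasing', then run patience tails on the negated sequence:
-6 → extends → [-6]
-4 → extends → [-6, -4]
-10 → replaces -6 → [-10, -4]
-26 → replaces -10 → [-26, -4]
-19 → replaces -4 → [-26, -19]
-6 → extends → [-26, -19, -6]
-26 → already a tail → [-26, -19, -6]
-17 → replaces -6 → [-26, -19, -17]
-18 → replaces -17 → [-26, -19, -18]
-15 → extends → [-26, -19, -18, -15]
-12 → extends → [-26, -19, -18, -15, -12]
Five tails, so the longest strictly decreasing subsequence of the original has length 5.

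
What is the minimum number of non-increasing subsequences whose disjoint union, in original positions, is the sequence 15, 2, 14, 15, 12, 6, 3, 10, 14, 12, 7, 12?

4

Place each on the leftmost legal pile:
15 → new pile 1 (tops now [15])
2 → pile 1 (tops now [2])
14 → new pile 2 (tops now [2, 14])
15 → new pile 3 (tops now [2, 14, 15])
12 → pile 2 (tops now [2, 12, 15])
6 → pile 2 (tops now [2, 6, 15])
3 → pile 2 (tops now [2, 3, 15])
10 → pile 3 (tops now [2, 3, 10])
14 → new pile 4 (tops now [2, 3, 10, 14])
12 → pile 4 (tops now [2, 3, 10, 12])
7 → pile 3 (tops now [2, 3, 7, 12])
12 → pile 4 (tops now [2, 3, 7, 12])
Four piles.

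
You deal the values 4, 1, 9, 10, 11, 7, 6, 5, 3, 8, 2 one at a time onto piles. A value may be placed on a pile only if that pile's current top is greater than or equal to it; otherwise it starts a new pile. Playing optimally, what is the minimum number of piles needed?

4

Place each on the leftmost legal pile:
4 → new pile 1 (tops now [4])
1 → pile 1 (tops now [1])
9 → new pile 2 (tops now [1, 9])
10 → new pile 3 (tops now [1, 9, 10])
11 → new pile 4 (tops now [1, 9, 10, 11])
7 → pile 2 (tops now [1, 7, 10, 11])
6 → pile 2 (tops now [1, 6, 10, 11])
5 → pile 2 (tops now [1, 5, 10, 11])
3 → pile 2 (tops now [1, 3, 10, 11])
8 → pile 3 (tops now [1, 3, 8, 11])
2 → pile 2 (tops now [1, 2, 8, 11])
Four piles.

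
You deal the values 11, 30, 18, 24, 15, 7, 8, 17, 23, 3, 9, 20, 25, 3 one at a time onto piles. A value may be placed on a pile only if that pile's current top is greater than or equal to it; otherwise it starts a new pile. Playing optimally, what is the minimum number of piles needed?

5

Place each on the leftmost legal pile:
11 → new pile 1 (tops now [11])
30 → new pile 2 (tops now [11, 30])
18 → pile 2 (tops now [11, 18])
24 → new pile 3 (tops now [11, 18, 24])
15 → pile 2 (tops now [11, 15, 24])
7 → pile 1 (tops now [7, 15, 24])
8 → pile 2 (tops now [7, 8, 24])
17 → pile 3 (tops now [7, 8, 17])
23 → new pile 4 (tops now [7, 8, 17, 23])
3 → pile 1 (tops now [3, 8, 17, 23])
9 → pile 3 (tops now [3, 8, 9, 23])
20 → pile 4 (tops now [3, 8, 9, 20])
25 → new pile 5 (tops now [3, 8, 9, 20, 25])
3 → pile 1 (tops now [3, 8, 9, 20, 25])
Five piles.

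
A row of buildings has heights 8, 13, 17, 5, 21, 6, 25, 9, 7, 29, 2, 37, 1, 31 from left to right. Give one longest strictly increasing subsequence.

Patience tails give the LIS length; then backtrack through the dp parents:
8 → extends → [8]
13 → extends → [8, 13]
17 → extends → [8, 13, 17]
5 → replaces 8 → [5, 13, 17]
21 → extends → [5, 13, 17, 21]
6 → replaces 13 → [5, 6, 17, 21]
25 → extends → [5, 6, 17, 21, 25]
9 → replaces 17 → [5, 6, 9, 21, 25]
7 → replaces 9 → [5, 6, 7, 21, 25]
29 → extends → [5, 6, 7, 21, 25, 29]
2 → replaces 5 → [2, 6, 7, 21, 25, 29]
37 → extends → [2, 6, 7, 21, 25, 29, 37]
1 → replaces 2 → [1, 6, 7, 21, 25, 29, 37]
31 → replaces 37 → [1, 6, 7, 21, 25, 29, 31]
Length 7; one witness is 8, 13, 17, 21, 25, 29, 37.

8, 13, 17, 21, 25, 29, 37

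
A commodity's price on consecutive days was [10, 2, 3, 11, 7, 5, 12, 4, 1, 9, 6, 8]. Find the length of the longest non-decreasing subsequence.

Track the smallest tail for each achievable length (allowing ties):
10 → extends → [10]
2 → replaces 10 → [2]
3 → extends → [2, 3]
11 → extends → [2, 3, 11]
7 → replaces 11 → [2, 3, 7]
5 → replaces 7 → [2, 3, 5]
12 → extends → [2, 3, 5, 12]
4 → replaces 5 → [2, 3, 4, 12]
1 → replaces 2 → [1, 3, 4, 12]
9 → replaces 12 → [1, 3, 4, 9]
6 → replaces 9 → [1, 3, 4, 6]
8 → extends → [1, 3, 4, 6, 8]
Five tails, so the longest non-decreasing subsequence has length 5 (e.g. 2, 3, 5, 6, 8).

5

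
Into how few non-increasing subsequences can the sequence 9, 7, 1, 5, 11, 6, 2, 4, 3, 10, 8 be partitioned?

4

The minimum number of non-increasing subsequences covering a sequence equals the length of its longest strictly increasing subsequence.
LIS length is 4 (e.g. 1, 5, 6, 10), so 4 piles are needed.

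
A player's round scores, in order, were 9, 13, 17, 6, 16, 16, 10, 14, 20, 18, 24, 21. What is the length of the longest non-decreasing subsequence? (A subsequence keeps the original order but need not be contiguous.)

6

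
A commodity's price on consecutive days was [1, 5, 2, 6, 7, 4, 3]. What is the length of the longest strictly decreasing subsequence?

Negate each value so 'decreasing' becomes 'increasing', then run patience tails on the negated sequence:
-1 → extends → [-1]
-5 → replaces -1 → [-5]
-2 → extends → [-5, -2]
-6 → replaces -5 → [-6, -2]
-7 → replaces -6 → [-7, -2]
-4 → replaces -2 → [-7, -4]
-3 → extends → [-7, -4, -3]
Three tails, so the longest strictly decreasing subsequence of the original has length 3.

3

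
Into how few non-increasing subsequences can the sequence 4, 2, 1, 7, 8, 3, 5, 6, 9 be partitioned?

5

Place each on the leftmost legal pile:
4 → new pile 1 (tops now [4])
2 → pile 1 (tops now [2])
1 → pile 1 (tops now [1])
7 → new pile 2 (tops now [1, 7])
8 → new pile 3 (tops now [1, 7, 8])
3 → pile 2 (tops now [1, 3, 8])
5 → pile 3 (tops now [1, 3, 5])
6 → new pile 4 (tops now [1, 3, 5, 6])
9 → new pile 5 (tops now [1, 3, 5, 6, 9])
Five piles.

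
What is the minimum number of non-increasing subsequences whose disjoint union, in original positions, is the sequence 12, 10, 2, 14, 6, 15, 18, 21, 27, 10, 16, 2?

6

Place each on the leftmost legal pile:
12 → new pile 1 (tops now [12])
10 → pile 1 (tops now [10])
2 → pile 1 (tops now [2])
14 → new pile 2 (tops now [2, 14])
6 → pile 2 (tops now [2, 6])
15 → new pile 3 (tops now [2, 6, 15])
18 → new pile 4 (tops now [2, 6, 15, 18])
21 → new pile 5 (tops now [2, 6, 15, 18, 21])
27 → new pile 6 (tops now [2, 6, 15, 18, 21, 27])
10 → pile 3 (tops now [2, 6, 10, 18, 21, 27])
16 → pile 4 (tops now [2, 6, 10, 16, 21, 27])
2 → pile 1 (tops now [2, 6, 10, 16, 21, 27])
Six piles.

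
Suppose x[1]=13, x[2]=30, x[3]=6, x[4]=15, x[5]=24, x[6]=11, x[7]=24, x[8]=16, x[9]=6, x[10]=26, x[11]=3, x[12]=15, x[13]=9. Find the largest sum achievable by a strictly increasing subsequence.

Let S[i] be the best sum of a strictly increasing subsequence ending at i:
i:      1  2  3  4  5  6  7  8  9 10 11 12 13
x[i]:  13 30  6 15 24 11 24 16  6 26  3 15  9
S:     13 43  6 28 52 17 52 44  6 78  3 32 15
Maximum is 78 (e.g. 13 + 15 + 24 + 26).

78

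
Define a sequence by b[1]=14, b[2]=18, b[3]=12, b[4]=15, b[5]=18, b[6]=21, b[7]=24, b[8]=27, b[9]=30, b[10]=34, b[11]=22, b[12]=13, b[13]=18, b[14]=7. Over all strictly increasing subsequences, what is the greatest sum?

Let S[i] be the best sum of a strictly increasing subsequence ending at i:
i:       1   2   3   4   5   6   7   8   9  10  11  12  13  14
b[i]:   14  18  12  15  18  21  24  27  30  34  22  13  18   7
S:      14  32  12  29  47  68  92 119 149 183  90  25  47   7
Maximum is 183 (e.g. 14 + 15 + 18 + 21 + 24 + 27 + 30 + 34).

183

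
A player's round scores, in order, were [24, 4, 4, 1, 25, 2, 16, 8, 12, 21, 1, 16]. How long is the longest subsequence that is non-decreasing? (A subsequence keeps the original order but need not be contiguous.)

Track the smallest tail for each achievable length (allowing ties):
24 → extends → [24]
4 → replaces 24 → [4]
4 → extends → [4, 4]
1 → replaces 4 → [1, 4]
25 → extends → [1, 4, 25]
2 → replaces 4 → [1, 2, 25]
16 → replaces 25 → [1, 2, 16]
8 → replaces 16 → [1, 2, 8]
12 → extends → [1, 2, 8, 12]
21 → extends → [1, 2, 8, 12, 21]
1 → replaces 2 → [1, 1, 8, 12, 21]
16 → replaces 21 → [1, 1, 8, 12, 16]
Five tails, so the longest non-decreasing subsequence has length 5 (e.g. 4, 4, 8, 12, 21).

5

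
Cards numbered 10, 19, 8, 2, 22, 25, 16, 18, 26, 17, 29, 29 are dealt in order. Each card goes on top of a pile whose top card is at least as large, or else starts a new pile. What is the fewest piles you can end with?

6

The minimum number of non-increasing subsequences covering a sequence equals the length of its longest strictly increasing subsequence.
LIS length is 6 (e.g. 10, 19, 22, 25, 26, 29), so 6 piles are needed.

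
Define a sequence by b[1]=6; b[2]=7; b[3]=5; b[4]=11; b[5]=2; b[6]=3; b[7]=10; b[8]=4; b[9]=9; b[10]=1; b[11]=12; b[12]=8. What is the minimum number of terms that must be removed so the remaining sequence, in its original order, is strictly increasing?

7

Fewest deletions = n − (longest strictly increasing subsequence).
Patience tails:
6 → extends → [6]
7 → extends → [6, 7]
5 → replaces 6 → [5, 7]
11 → extends → [5, 7, 11]
2 → replaces 5 → [2, 7, 11]
3 → replaces 7 → [2, 3, 11]
10 → replaces 11 → [2, 3, 10]
4 → replaces 10 → [2, 3, 4]
9 → extends → [2, 3, 4, 9]
1 → replaces 2 → [1, 3, 4, 9]
12 → extends → [1, 3, 4, 9, 12]
8 → replaces 9 → [1, 3, 4, 8, 12]
Longest strictly increasing subsequence has length 5, so deletions = 12 − 5 = 7.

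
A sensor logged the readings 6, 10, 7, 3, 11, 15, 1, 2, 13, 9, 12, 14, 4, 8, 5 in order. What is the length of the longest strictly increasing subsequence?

5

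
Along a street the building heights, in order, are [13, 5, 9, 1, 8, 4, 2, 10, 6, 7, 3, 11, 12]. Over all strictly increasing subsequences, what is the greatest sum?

Let S[i] be the best sum of a strictly increasing subsequence ending at i:
i:      1  2  3  4  5  6  7  8  9 10 11 12 13
a[i]:  13  5  9  1  8  4  2 10  6  7  3 11 12
S:     13  5 14  1 13  5  3 24 11 18  6 35 47
Maximum is 47 (e.g. 5 + 9 + 10 + 11 + 12).

47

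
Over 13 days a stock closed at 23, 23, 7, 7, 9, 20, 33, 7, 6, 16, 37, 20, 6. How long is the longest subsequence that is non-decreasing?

6

Track the smallest tail for each achievable length (allowing ties):
23 → extends → [23]
23 → extends → [23, 23]
7 → replaces 23 → [7, 23]
7 → replaces 23 → [7, 7]
9 → extends → [7, 7, 9]
20 → extends → [7, 7, 9, 20]
33 → extends → [7, 7, 9, 20, 33]
7 → replaces 9 → [7, 7, 7, 20, 33]
6 → replaces 7 → [6, 7, 7, 20, 33]
16 → replaces 20 → [6, 7, 7, 16, 33]
37 → extends → [6, 7, 7, 16, 33, 37]
20 → replaces 33 → [6, 7, 7, 16, 20, 37]
6 → replaces 7 → [6, 6, 7, 16, 20, 37]
Six tails, so the longest non-decreasing subsequence has length 6 (e.g. 7, 7, 9, 20, 33, 37).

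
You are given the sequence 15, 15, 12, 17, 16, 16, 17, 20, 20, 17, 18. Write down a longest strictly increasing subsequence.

Patience tails give the LIS length; then backtrack through the dp parents:
15 → extends → [15]
15 → already a tail → [15]
12 → replaces 15 → [12]
17 → extends → [12, 17]
16 → replaces 17 → [12, 16]
16 → already a tail → [12, 16]
17 → extends → [12, 16, 17]
20 → extends → [12, 16, 17, 20]
20 → already a tail → [12, 16, 17, 20]
17 → already a tail → [12, 16, 17, 20]
18 → replaces 20 → [12, 16, 17, 18]
Length 4; one witness is 15, 16, 17, 20.

15, 16, 17, 20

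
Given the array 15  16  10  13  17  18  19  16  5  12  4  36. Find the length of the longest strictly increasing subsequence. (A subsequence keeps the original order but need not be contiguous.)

Let dp[i] be the length of the longest such subsequence ending at index i:
i:      1  2  3  4  5  6  7  8  9 10 11 12
a[i]:  15 16 10 13 17 18 19 16  5 12  4 36
dp:     1  2  1  2  3  4  5  3  1  2  1  6
Maximum dp value is 6.

6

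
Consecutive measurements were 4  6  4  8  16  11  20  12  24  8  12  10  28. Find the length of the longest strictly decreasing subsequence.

3

Negate each value so 'decreasing' becomes 'increasing', then run patience tails on the negated sequence:
-4 → extends → [-4]
-6 → replaces -4 → [-6]
-4 → extends → [-6, -4]
-8 → replaces -6 → [-8, -4]
-16 → replaces -8 → [-16, -4]
-11 → replaces -4 → [-16, -11]
-20 → replaces -16 → [-20, -11]
-12 → replaces -11 → [-20, -12]
-24 → replaces -20 → [-24, -12]
-8 → extends → [-24, -12, -8]
-12 → already a tail → [-24, -12, -8]
-10 → replaces -8 → [-24, -12, -10]
-28 → replaces -24 → [-28, -12, -10]
Three tails, so the longest strictly decreasing subsequence of the original has length 3.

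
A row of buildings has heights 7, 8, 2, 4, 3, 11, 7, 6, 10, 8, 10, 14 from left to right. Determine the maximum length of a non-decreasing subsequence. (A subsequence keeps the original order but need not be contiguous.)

6

Let dp[i] be the length of the longest such subsequence ending at index i:
i:      1  2  3  4  5  6  7  8  9 10 11 12
a[i]:   7  8  2  4  3 11  7  6 10  8 10 14
dp:     1  2  1  2  2  3  3  3  4  4  5  6
Maximum dp value is 6.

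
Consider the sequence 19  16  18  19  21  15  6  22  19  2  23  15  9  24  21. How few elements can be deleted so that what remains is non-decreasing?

8

Fewest deletions = n − (longest non-decreasing subsequence).
i:      1  2  3  4  5  6  7  8  9 10 11 12 13 14 15
a[i]:  19 16 18 19 21 15  6 22 19  2 23 15  9 24 21
dp:     1  1  2  3  4  1  1  5  4  1  6  2  2  7  5
max dp = 7, so deletions = 15 − 7 = 8.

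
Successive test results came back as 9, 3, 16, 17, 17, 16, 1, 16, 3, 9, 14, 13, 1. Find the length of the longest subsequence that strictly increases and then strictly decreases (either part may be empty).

inc[i] = longest strictly increasing subsequence ending at i; dec[i] = longest strictly decreasing subsequence starting at i:
i:      1  2  3  4  5  6  7  8  9 10 11 12 13
a[i]:   9  3 16 17 17 16  1 16  3  9 14 13  1
inc:    1  1  2  3  3  2  1  2  2  3  4  4  1
dec:    3  2  4  5  5  4  1  4  2  2  3  2  1
Best peak at i=4 (value 17): inc=3, dec=5, length 3+5−1 = 7.

7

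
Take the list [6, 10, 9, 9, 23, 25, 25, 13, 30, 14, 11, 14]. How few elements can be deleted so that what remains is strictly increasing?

7

Fewest deletions = n − (longest strictly increasing subsequence).
Patience tails:
6 → extends → [6]
10 → extends → [6, 10]
9 → replaces 10 → [6, 9]
9 → already a tail → [6, 9]
23 → extends → [6, 9, 23]
25 → extends → [6, 9, 23, 25]
25 → already a tail → [6, 9, 23, 25]
13 → replaces 23 → [6, 9, 13, 25]
30 → extends → [6, 9, 13, 25, 30]
14 → replaces 25 → [6, 9, 13, 14, 30]
11 → replaces 13 → [6, 9, 11, 14, 30]
14 → already a tail → [6, 9, 11, 14, 30]
Longest strictly increasing subsequence has length 5, so deletions = 12 − 5 = 7.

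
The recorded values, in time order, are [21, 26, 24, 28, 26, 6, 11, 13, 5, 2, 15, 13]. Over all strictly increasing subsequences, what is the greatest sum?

75

Let S[i] be the best sum of a strictly increasing subsequence ending at i:
i:      1  2  3  4  5  6  7  8  9 10 11 12
a[i]:  21 26 24 28 26  6 11 13  5  2 15 13
S:     21 47 45 75 71  6 17 30  5  2 45 30
Maximum is 75 (e.g. 21 + 26 + 28).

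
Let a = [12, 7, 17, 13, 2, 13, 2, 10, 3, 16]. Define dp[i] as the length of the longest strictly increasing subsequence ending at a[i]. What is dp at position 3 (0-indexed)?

dp[i] = 1 + max{dp[j] : j<i, a[j]<a[i]} (or 1 if no such j):
i:      0  1  2  3  4  5  6  7  8  9
a[i]:  12  7 17 13  2 13  2 10  3 16
dp:     1  1  2  2  1  2  1  2  2  3
At index 3 the value is 2.

2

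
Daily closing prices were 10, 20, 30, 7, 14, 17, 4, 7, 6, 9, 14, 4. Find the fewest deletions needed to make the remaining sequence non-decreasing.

Fewest deletions = n − (longest non-decreasing subsequence).
Patience tails:
10 → extends → [10]
20 → extends → [10, 20]
30 → extends → [10, 20, 30]
7 → replaces 10 → [7, 20, 30]
14 → replaces 20 → [7, 14, 30]
17 → replaces 30 → [7, 14, 17]
4 → replaces 7 → [4, 14, 17]
7 → replaces 14 → [4, 7, 17]
6 → replaces 7 → [4, 6, 17]
9 → replaces 17 → [4, 6, 9]
14 → extends → [4, 6, 9, 14]
4 → replaces 6 → [4, 4, 9, 14]
Longest non-decreasing subsequence has length 4, so deletions = 12 − 4 = 8.

8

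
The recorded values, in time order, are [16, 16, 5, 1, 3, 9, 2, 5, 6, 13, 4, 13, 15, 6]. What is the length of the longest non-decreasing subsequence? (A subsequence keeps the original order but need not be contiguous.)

Let dp[i] be the length of the longest such subsequence ending at index i:
i:      1  2  3  4  5  6  7  8  9 10 11 12 13 14
a[i]:  16 16  5  1  3  9  2  5  6 13  4 13 15  6
dp:     1  2  1  1  2  3  2  3  4  5  3  6  7  5
Maximum dp value is 7.

7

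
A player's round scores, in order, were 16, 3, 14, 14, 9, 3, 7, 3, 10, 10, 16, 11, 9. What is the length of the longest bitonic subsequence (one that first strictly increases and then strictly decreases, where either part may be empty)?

inc[i] = longest strictly increasing subsequence ending at i; dec[i] = longest strictly decreasing subsequence starting at i:
i:      1  2  3  4  5  6  7  8  9 10 11 12 13
a[i]:  16  3 14 14  9  3  7  3 10 10 16 11  9
inc:    1  1  2  2  2  1  2  1  3  3  4  4  3
dec:    5  1  4  4  3  1  2  1  2  2  3  2  1
Best peak at i=11 (value 16): inc=4, dec=3, length 4+3−1 = 6.

6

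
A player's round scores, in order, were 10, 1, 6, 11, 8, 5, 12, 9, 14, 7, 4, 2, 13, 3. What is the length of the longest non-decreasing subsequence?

5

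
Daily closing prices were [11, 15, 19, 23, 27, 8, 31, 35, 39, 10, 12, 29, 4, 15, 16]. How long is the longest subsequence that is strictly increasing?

8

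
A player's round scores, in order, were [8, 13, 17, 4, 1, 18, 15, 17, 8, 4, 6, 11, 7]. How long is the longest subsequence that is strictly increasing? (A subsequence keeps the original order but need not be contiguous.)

4

Let dp[i] be the length of the longest such subsequence ending at index i:
i:      1  2  3  4  5  6  7  8  9 10 11 12 13
a[i]:   8 13 17  4  1 18 15 17  8  4  6 11  7
dp:     1  2  3  1  1  4  3  4  2  2  3  4  4
Maximum dp value is 4.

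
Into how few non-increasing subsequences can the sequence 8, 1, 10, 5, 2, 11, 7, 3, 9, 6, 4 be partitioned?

4

Place each on the leftmost legal pile:
8 → new pile 1 (tops now [8])
1 → pile 1 (tops now [1])
10 → new pile 2 (tops now [1, 10])
5 → pile 2 (tops now [1, 5])
2 → pile 2 (tops now [1, 2])
11 → new pile 3 (tops now [1, 2, 11])
7 → pile 3 (tops now [1, 2, 7])
3 → pile 3 (tops now [1, 2, 3])
9 → new pile 4 (tops now [1, 2, 3, 9])
6 → pile 4 (tops now [1, 2, 3, 6])
4 → pile 4 (tops now [1, 2, 3, 4])
Four piles.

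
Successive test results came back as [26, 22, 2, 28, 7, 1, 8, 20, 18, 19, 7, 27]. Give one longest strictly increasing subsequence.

2, 7, 8, 18, 19, 27

Patience tails give the LIS length; then backtrack through the dp parents:
26 → extends → [26]
22 → replaces 26 → [22]
2 → replaces 22 → [2]
28 → extends → [2, 28]
7 → replaces 28 → [2, 7]
1 → replaces 2 → [1, 7]
8 → extends → [1, 7, 8]
20 → extends → [1, 7, 8, 20]
18 → replaces 20 → [1, 7, 8, 18]
19 → extends → [1, 7, 8, 18, 19]
7 → already a tail → [1, 7, 8, 18, 19]
27 → extends → [1, 7, 8, 18, 19, 27]
Length 6; one witness is 2, 7, 8, 18, 19, 27.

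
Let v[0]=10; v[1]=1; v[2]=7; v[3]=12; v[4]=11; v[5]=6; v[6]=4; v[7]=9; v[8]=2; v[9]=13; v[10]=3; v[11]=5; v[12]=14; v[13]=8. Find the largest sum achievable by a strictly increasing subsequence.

Let S[i] be the best sum of a strictly increasing subsequence ending at i:
i:      0  1  2  3  4  5  6  7  8  9 10 11 12 13
v[i]:  10  1  7 12 11  6  4  9  2 13  3  5 14  8
S:     10  1  8 22 21  7  5 17  3 35  6 11 49 19
Maximum is 49 (e.g. 10 + 12 + 13 + 14).

49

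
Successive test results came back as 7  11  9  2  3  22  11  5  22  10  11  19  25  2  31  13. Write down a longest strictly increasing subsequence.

Patience tails give the LIS length; then backtrack through the dp parents:
7 → extends → [7]
11 → extends → [7, 11]
9 → replaces 11 → [7, 9]
2 → replaces 7 → [2, 9]
3 → replaces 9 → [2, 3]
22 → extends → [2, 3, 22]
11 → replaces 22 → [2, 3, 11]
5 → replaces 11 → [2, 3, 5]
22 → extends → [2, 3, 5, 22]
10 → replaces 22 → [2, 3, 5, 10]
11 → extends → [2, 3, 5, 10, 11]
19 → extends → [2, 3, 5, 10, 11, 19]
25 → extends → [2, 3, 5, 10, 11, 19, 25]
2 → already a tail → [2, 3, 5, 10, 11, 19, 25]
31 → extends → [2, 3, 5, 10, 11, 19, 25, 31]
13 → replaces 19 → [2, 3, 5, 10, 11, 13, 25, 31]
Length 8; one witness is 2, 3, 5, 10, 11, 19, 25, 31.

2, 3, 5, 10, 11, 19, 25, 31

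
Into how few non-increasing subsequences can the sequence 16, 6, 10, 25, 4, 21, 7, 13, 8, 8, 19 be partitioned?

The minimum number of non-increasing subsequences covering a sequence equals the length of its longest strictly increasing subsequence.
LIS length is 4 (e.g. 6, 10, 13, 19), so 4 piles are needed.

4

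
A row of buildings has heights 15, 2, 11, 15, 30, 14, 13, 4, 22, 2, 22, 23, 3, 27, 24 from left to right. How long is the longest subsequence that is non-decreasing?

7

Let dp[i] be the length of the longest such subsequence ending at index i:
i:      1  2  3  4  5  6  7  8  9 10 11 12 13 14 15
a[i]:  15  2 11 15 30 14 13  4 22  2 22 23  3 27 24
dp:     1  1  2  3  4  3  3  2  4  2  5  6  3  7  7
Maximum dp value is 7.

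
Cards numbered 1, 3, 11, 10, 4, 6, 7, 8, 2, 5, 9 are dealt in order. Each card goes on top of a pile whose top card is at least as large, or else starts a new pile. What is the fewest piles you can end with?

Place each on the leftmost legal pile:
1 → new pile 1 (tops now [1])
3 → new pile 2 (tops now [1, 3])
11 → new pile 3 (tops now [1, 3, 11])
10 → pile 3 (tops now [1, 3, 10])
4 → pile 3 (tops now [1, 3, 4])
6 → new pile 4 (tops now [1, 3, 4, 6])
7 → new pile 5 (tops now [1, 3, 4, 6, 7])
8 → new pile 6 (tops now [1, 3, 4, 6, 7, 8])
2 → pile 2 (tops now [1, 2, 4, 6, 7, 8])
5 → pile 4 (tops now [1, 2, 4, 5, 7, 8])
9 → new pile 7 (tops now [1, 2, 4, 5, 7, 8, 9])
Seven piles.

7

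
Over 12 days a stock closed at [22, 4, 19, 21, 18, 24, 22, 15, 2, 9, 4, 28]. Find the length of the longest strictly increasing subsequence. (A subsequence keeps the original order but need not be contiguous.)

5

Track the smallest tail for each achievable length (strict):
22 → extends → [22]
4 → replaces 22 → [4]
19 → extends → [4, 19]
21 → extends → [4, 19, 21]
18 → replaces 19 → [4, 18, 21]
24 → extends → [4, 18, 21, 24]
22 → replaces 24 → [4, 18, 21, 22]
15 → replaces 18 → [4, 15, 21, 22]
2 → replaces 4 → [2, 15, 21, 22]
9 → replaces 15 → [2, 9, 21, 22]
4 → replaces 9 → [2, 4, 21, 22]
28 → extends → [2, 4, 21, 22, 28]
Five tails, so the longest strictly increasing subsequence has length 5 (e.g. 4, 19, 21, 24, 28).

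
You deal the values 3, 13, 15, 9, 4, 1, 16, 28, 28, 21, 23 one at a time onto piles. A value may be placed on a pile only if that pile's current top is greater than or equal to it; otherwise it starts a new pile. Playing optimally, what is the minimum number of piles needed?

6

The minimum number of non-increasing subsequences covering a sequence equals the length of its longest strictly increasing subsequence.
LIS length is 6 (e.g. 3, 13, 15, 16, 21, 23), so 6 piles are needed.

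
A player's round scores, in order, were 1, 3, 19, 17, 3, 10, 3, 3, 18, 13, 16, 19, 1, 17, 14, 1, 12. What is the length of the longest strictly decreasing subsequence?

Let dp[i] be the longest strictly decreasing subsequence ending at i:
i:      1  2  3  4  5  6  7  8  9 10 11 12 13 14 15 16 17
a[i]:   1  3 19 17  3 10  3  3 18 13 16 19  1 17 14  1 12
dp:     1  1  1  2  3  3  4  4  2  3  3  1  5  3  4  5  5
Maximum is 5.

5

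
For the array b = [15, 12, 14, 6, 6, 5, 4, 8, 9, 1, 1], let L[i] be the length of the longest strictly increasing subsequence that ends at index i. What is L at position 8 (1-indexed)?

dp[i] = 1 + max{dp[j] : j<i, b[j]<b[i]} (or 1 if no such j):
i:      1  2  3  4  5  6  7  8  9 10 11
b[i]:  15 12 14  6  6  5  4  8  9  1  1
dp:     1  1  2  1  1  1  1  2  3  1  1
At index 8 the value is 2.

2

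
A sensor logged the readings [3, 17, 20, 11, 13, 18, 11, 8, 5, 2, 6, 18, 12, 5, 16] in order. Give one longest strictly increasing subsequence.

3, 5, 6, 12, 16

Patience tails give the LIS length; then backtrack through the dp parents:
3 → extends → [3]
17 → extends → [3, 17]
20 → extends → [3, 17, 20]
11 → replaces 17 → [3, 11, 20]
13 → replaces 20 → [3, 11, 13]
18 → extends → [3, 11, 13, 18]
11 → already a tail → [3, 11, 13, 18]
8 → replaces 11 → [3, 8, 13, 18]
5 → replaces 8 → [3, 5, 13, 18]
2 → replaces 3 → [2, 5, 13, 18]
6 → replaces 13 → [2, 5, 6, 18]
18 → already a tail → [2, 5, 6, 18]
12 → replaces 18 → [2, 5, 6, 12]
5 → already a tail → [2, 5, 6, 12]
16 → extends → [2, 5, 6, 12, 16]
Length 5; one witness is 3, 5, 6, 12, 16.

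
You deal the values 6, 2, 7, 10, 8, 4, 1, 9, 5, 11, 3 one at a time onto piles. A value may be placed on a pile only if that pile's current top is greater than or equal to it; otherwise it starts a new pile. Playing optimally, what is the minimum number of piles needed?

5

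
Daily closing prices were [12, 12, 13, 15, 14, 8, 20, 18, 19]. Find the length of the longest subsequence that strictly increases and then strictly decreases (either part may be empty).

5

inc[i] = longest strictly increasing subsequence ending at i; dec[i] = longest strictly decreasing subsequence starting at i:
i:      1  2  3  4  5  6  7  8  9
a[i]:  12 12 13 15 14  8 20 18 19
inc:    1  1  2  3  3  1  4  4  5
dec:    2  2  2  3  2  1  2  1  1
Best peak at i=4 (value 15): inc=3, dec=3, length 3+3−1 = 5.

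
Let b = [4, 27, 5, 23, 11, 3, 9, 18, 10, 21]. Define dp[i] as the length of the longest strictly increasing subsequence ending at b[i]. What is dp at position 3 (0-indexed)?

dp[i] = 1 + max{dp[j] : j<i, b[j]<b[i]} (or 1 if no such j):
i:      0  1  2  3  4  5  6  7  8  9
b[i]:   4 27  5 23 11  3  9 18 10 21
dp:     1  2  2  3  3  1  3  4  4  5
At index 3 the value is 3.

3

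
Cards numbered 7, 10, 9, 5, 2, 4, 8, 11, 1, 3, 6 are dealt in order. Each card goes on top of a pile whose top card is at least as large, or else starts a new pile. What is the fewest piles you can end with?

Place each on the leftmost legal pile:
7 → new pile 1 (tops now [7])
10 → new pile 2 (tops now [7, 10])
9 → pile 2 (tops now [7, 9])
5 → pile 1 (tops now [5, 9])
2 → pile 1 (tops now [2, 9])
4 → pile 2 (tops now [2, 4])
8 → new pile 3 (tops now [2, 4, 8])
11 → new pile 4 (tops now [2, 4, 8, 11])
1 → pile 1 (tops now [1, 4, 8, 11])
3 → pile 2 (tops now [1, 3, 8, 11])
6 → pile 3 (tops now [1, 3, 6, 11])
Four piles.

4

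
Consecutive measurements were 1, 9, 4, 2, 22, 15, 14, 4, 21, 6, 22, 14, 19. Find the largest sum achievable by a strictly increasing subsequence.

Let S[i] be the best sum of a strictly increasing subsequence ending at i:
i:      1  2  3  4  5  6  7  8  9 10 11 12 13
a[i]:   1  9  4  2 22 15 14  4 21  6 22 14 19
S:      1 10  5  3 32 25 24  7 46 13 68 27 46
Maximum is 68 (e.g. 1 + 9 + 15 + 21 + 22).

68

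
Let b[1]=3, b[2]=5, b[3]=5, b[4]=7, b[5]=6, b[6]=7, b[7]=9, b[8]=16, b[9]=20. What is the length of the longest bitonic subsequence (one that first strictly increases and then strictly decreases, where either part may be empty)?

inc[i] = longest strictly increasing subsequence ending at i; dec[i] = longest strictly decreasing subsequence starting at i:
i:      1  2  3  4  5  6  7  8  9
b[i]:   3  5  5  7  6  7  9 16 20
inc:    1  2  2  3  3  4  5  6  7
dec:    1  1  1  2  1  1  1  1  1
Best peak at i=9 (value 20): inc=7, dec=1, length 7+1−1 = 7.

7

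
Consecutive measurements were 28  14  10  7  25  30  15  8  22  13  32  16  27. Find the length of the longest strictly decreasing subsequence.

4

Let dp[i] be the longest strictly decreasing subsequence ending at i:
i:      1  2  3  4  5  6  7  8  9 10 11 12 13
a[i]:  28 14 10  7 25 30 15  8 22 13 32 16 27
dp:     1  2  3  4  2  1  3  4  3  4  1  4  2
Maximum is 4.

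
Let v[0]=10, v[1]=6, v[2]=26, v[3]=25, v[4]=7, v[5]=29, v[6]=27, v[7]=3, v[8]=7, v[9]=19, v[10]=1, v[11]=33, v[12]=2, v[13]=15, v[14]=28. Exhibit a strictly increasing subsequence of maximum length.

Patience tails give the LIS length; then backtrack through the dp parents:
10 → extends → [10]
6 → replaces 10 → [6]
26 → extends → [6, 26]
25 → replaces 26 → [6, 25]
7 → replaces 25 → [6, 7]
29 → extends → [6, 7, 29]
27 → replaces 29 → [6, 7, 27]
3 → replaces 6 → [3, 7, 27]
7 → already a tail → [3, 7, 27]
19 → replaces 27 → [3, 7, 19]
1 → replaces 3 → [1, 7, 19]
33 → extends → [1, 7, 19, 33]
2 → replaces 7 → [1, 2, 19, 33]
15 → replaces 19 → [1, 2, 15, 33]
28 → replaces 33 → [1, 2, 15, 28]
Length 4; one witness is 10, 26, 29, 33.

10, 26, 29, 33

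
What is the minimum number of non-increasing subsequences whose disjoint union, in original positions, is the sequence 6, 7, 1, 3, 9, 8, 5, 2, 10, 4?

Place each on the leftmost legal pile:
6 → new pile 1 (tops now [6])
7 → new pile 2 (tops now [6, 7])
1 → pile 1 (tops now [1, 7])
3 → pile 2 (tops now [1, 3])
9 → new pile 3 (tops now [1, 3, 9])
8 → pile 3 (tops now [1, 3, 8])
5 → pile 3 (tops now [1, 3, 5])
2 → pile 2 (tops now [1, 2, 5])
10 → new pile 4 (tops now [1, 2, 5, 10])
4 → pile 3 (tops now [1, 2, 4, 10])
Four piles.

4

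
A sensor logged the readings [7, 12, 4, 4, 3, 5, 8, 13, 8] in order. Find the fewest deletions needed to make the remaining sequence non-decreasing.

Fewest deletions = n − (longest non-decreasing subsequence).
i:      1  2  3  4  5  6  7  8  9
a[i]:   7 12  4  4  3  5  8 13  8
dp:     1  2  1  2  1  3  4  5  5
max dp = 5, so deletions = 9 − 5 = 4.

4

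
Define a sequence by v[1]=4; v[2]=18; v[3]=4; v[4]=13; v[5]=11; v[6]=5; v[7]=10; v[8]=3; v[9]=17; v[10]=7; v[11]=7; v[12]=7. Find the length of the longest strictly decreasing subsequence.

5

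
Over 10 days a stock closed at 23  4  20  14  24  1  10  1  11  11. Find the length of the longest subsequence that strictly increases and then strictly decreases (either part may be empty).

inc[i] = longest strictly increasing subsequence ending at i; dec[i] = longest strictly decreasing subsequence starting at i:
i:      1  2  3  4  5  6  7  8  9 10
a[i]:  23  4 20 14 24  1 10  1 11 11
inc:    1  1  2  2  3  1  2  1  3  3
dec:    5  2  4  3  3  1  2  1  1  1
Best peak at i=1 (value 23): inc=1, dec=5, length 1+5−1 = 5.

5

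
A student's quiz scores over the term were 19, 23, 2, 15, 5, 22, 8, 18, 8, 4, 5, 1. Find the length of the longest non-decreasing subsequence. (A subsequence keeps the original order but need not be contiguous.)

Track the smallest tail for each achievable length (allowing ties):
19 → extends → [19]
23 → extends → [19, 23]
2 → replaces 19 → [2, 23]
15 → replaces 23 → [2, 15]
5 → replaces 15 → [2, 5]
22 → extends → [2, 5, 22]
8 → replaces 22 → [2, 5, 8]
18 → extends → [2, 5, 8, 18]
8 → replaces 18 → [2, 5, 8, 8]
4 → replaces 5 → [2, 4, 8, 8]
5 → replaces 8 → [2, 4, 5, 8]
1 → replaces 2 → [1, 4, 5, 8]
Four tails, so the longest non-decreasing subsequence has length 4 (e.g. 2, 5, 8, 18).

4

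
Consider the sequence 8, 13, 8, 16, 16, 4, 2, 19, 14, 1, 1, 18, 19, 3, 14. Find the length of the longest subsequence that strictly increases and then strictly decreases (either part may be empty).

inc[i] = longest strictly increasing subsequence ending at i; dec[i] = longest strictly decreasing subsequence starting at i:
i:      1  2  3  4  5  6  7  8  9 10 11 12 13 14 15
a[i]:   8 13  8 16 16  4  2 19 14  1  1 18 19  3 14
inc:    1  2  1  3  3  1  1  4  3  1  1  4  5  2  3
dec:    4  5  4  4  4  3  2  3  2  1  1  2  2  1  1
Best peak at i=2 (value 13): inc=2, dec=5, length 2+5−1 = 6.

6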